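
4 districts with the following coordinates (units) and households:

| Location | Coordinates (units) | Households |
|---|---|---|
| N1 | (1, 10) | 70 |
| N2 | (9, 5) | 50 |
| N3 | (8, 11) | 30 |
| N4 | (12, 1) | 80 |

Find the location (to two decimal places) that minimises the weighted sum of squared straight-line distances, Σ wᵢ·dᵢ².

(7.48, 5.91)

The minimiser of Σwᵢ‖p−pᵢ‖² is the weighted centroid p* = (Σwᵢpᵢ)/(Σwᵢ).
Σwᵢ = 230.
Σwᵢxᵢ = 70·1 + 50·9 + 30·8 + 80·12 = 1720.
Σwᵢyᵢ = 70·10 + 50·5 + 30·11 + 80·1 = 1360.
x* = 1720/230 = 7.48, y* = 1360/230 = 5.91.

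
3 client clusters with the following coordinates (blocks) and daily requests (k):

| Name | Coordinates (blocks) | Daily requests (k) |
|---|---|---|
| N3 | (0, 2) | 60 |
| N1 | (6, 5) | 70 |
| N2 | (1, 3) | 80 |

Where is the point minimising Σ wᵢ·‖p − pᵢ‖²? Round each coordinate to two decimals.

(2.38, 3.38)

The minimiser of Σwᵢ‖p−pᵢ‖² is the weighted centroid p* = (Σwᵢpᵢ)/(Σwᵢ).
Σwᵢ = 210.
Σwᵢxᵢ = 60·0 + 70·6 + 80·1 = 500.
Σwᵢyᵢ = 60·2 + 70·5 + 80·3 = 710.
x* = 500/210 = 2.38, y* = 710/210 = 3.38.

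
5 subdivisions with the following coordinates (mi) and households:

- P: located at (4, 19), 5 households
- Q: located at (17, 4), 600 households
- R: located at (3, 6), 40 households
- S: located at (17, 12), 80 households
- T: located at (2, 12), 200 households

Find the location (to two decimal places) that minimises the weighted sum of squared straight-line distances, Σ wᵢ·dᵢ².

(13.08, 6.59)

The minimiser of Σwᵢ‖p−pᵢ‖² is the weighted centroid p* = (Σwᵢpᵢ)/(Σwᵢ).
Σwᵢ = 925.
Σwᵢxᵢ = 5·4 + 600·17 + 40·3 + 80·17 + 200·2 = 12100.
Σwᵢyᵢ = 5·19 + 600·4 + 40·6 + 80·12 + 200·12 = 6095.
x* = 12100/925 = 13.08, y* = 6095/925 = 6.59.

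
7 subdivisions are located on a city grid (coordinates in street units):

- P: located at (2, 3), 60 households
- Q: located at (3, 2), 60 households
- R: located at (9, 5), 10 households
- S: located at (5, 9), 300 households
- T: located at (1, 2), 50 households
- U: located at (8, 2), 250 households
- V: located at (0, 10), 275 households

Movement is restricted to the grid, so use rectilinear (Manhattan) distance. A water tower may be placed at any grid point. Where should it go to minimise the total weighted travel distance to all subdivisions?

(5, 9)

Manhattan distance separates: Σwᵢ(|x−xᵢ|+|y−yᵢ|) = Σwᵢ|x−xᵢ| + Σwᵢ|y−yᵢ|, so x and y are optimised independently as 1-D weighted medians.
Total weight W = 1005; half = 502.5.
x-coordinate, sorted with cumulative weight:
  x=0 (V, w=275) cum 275
  x=1 (T, w=50) cum 325
  x=2 (P, w=60) cum 385
  x=3 (Q, w=60) cum 445
  x=5 (S, w=300) cum 745  ← median
  x=8 (U, w=250) cum 995
  x=9 (R, w=10) cum 1005
⇒ x* = 5
y-coordinate, sorted with cumulative weight:
  y=2 (Q, w=60) cum 60
  y=2 (T, w=50) cum 110
  y=2 (U, w=250) cum 360
  y=3 (P, w=60) cum 420
  y=5 (R, w=10) cum 430
  y=9 (S, w=300) cum 730  ← median
  y=10 (V, w=275) cum 1005
⇒ y* = 9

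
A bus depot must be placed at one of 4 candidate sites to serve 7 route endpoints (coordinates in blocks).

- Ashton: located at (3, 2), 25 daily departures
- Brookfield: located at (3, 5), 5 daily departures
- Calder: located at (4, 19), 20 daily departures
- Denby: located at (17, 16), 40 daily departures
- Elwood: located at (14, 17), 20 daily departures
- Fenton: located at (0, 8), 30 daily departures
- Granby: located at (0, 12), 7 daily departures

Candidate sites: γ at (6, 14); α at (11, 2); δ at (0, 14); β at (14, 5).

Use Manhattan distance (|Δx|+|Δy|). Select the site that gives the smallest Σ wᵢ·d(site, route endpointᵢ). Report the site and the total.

γ, total 1731 blocks

Total weighted distance at each candidate:
  γ (6, 14): total = 1731
  α (11, 2): total = 2552
  δ (0, 14): total = 1909
  β (14, 5): total = 2342
Minimum is at γ with total 1731 blocks.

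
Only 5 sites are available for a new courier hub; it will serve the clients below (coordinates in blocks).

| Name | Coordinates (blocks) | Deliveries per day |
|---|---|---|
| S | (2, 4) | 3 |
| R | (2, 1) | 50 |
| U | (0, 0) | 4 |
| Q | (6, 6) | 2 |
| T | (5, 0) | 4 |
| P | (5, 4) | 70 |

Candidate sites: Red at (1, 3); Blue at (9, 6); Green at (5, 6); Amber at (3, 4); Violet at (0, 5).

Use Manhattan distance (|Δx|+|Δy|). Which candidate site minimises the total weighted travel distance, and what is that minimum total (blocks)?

Amber, total 405 blocks

Total weighted distance at each candidate:
  Red (1, 3): total = 566
  Blue (9, 6): total = 1153
  Green (5, 6): total = 625
  Amber (3, 4): total = 405
  Violet (0, 5): total = 803
Minimum is at Amber with total 405 blocks.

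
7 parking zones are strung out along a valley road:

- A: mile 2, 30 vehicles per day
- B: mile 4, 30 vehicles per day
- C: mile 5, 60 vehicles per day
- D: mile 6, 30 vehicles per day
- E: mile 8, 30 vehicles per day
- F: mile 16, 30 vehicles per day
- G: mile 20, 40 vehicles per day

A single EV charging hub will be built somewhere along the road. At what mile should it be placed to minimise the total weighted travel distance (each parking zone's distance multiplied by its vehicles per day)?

x = 6

For a sum of weighted absolute distances on a line, the optimum is the weighted median (not the mean). Total weight W = 250; half-weight = 125.
Sort by position and accumulate weight:
  mile 2 (A, w=30) → cum 30
  mile 4 (B, w=30) → cum 60
  mile 5 (C, w=60) → cum 120
  mile 6 (D, w=30) → cum 150  ≥ 125 → median here
  mile 8 (E, w=30) → cum 180
  mile 16 (F, w=30) → cum 210
  mile 20 (G, w=40) → cum 250
Optimal location: mile 6.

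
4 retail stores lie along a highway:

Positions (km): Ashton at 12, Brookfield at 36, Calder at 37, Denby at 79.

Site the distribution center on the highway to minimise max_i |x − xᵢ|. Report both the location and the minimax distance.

The 1-center on a line is the midpoint of the two extreme points: leftmost at 12, rightmost at 79.
Optimal location = (12 + 79)/2 = 45.5; maximum distance = (79 − 12)/2 = 33.5.

location 45.5, max distance 33.5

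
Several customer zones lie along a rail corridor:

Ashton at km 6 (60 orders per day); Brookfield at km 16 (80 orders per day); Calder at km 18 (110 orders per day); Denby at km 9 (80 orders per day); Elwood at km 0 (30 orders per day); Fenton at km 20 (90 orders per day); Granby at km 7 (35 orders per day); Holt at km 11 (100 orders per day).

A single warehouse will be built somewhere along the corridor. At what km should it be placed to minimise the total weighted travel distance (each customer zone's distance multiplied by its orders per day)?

x = 11

For a sum of weighted absolute distances on a line, the optimum is the weighted median (not the mean). Total weight W = 585; half-weight = 292.5.
Sort by position and accumulate weight:
  km 0 (Elwood, w=30) → cum 30
  km 6 (Ashton, w=60) → cum 90
  km 7 (Granby, w=35) → cum 125
  km 9 (Denby, w=80) → cum 205
  km 11 (Holt, w=100) → cum 305  ≥ 292.5 → median here
  km 16 (Brookfield, w=80) → cum 385
  km 18 (Calder, w=110) → cum 495
  km 20 (Fenton, w=90) → cum 585
Optimal location: km 11.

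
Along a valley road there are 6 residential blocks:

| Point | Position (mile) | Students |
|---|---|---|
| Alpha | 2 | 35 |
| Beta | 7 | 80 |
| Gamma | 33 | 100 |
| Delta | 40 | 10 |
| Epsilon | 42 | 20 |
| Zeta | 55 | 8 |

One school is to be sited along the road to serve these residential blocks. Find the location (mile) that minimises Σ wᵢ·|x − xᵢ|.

x = 33

For a sum of weighted absolute distances on a line, the optimum is the weighted median (not the mean). Total weight W = 253; half-weight = 126.5.
Sort by position and accumulate weight:
  mile 2 (Alpha, w=35) → cum 35
  mile 7 (Beta, w=80) → cum 115
  mile 33 (Gamma, w=100) → cum 215  ≥ 126.5 → median here
  mile 40 (Delta, w=10) → cum 225
  mile 42 (Epsilon, w=20) → cum 245
  mile 55 (Zeta, w=8) → cum 253
Optimal location: mile 33.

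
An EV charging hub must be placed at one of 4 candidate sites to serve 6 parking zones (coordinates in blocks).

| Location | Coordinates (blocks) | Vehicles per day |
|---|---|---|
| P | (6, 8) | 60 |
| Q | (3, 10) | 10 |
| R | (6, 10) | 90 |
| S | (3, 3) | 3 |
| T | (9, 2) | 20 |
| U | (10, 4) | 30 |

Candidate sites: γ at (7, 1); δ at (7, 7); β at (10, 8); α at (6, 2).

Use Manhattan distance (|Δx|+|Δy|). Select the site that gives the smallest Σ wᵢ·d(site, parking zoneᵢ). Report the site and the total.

δ, total 894 blocks

Total weighted distance at each candidate:
  γ (7, 1): total = 1768
  δ (7, 7): total = 894
  β (10, 8): total = 1166
  α (6, 2): total = 1442
Minimum is at δ with total 894 blocks.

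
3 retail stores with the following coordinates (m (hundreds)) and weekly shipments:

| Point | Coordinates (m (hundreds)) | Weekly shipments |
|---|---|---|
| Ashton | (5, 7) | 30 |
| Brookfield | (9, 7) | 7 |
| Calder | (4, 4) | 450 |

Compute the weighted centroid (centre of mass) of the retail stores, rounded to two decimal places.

(4.13, 4.23)

The minimiser of Σwᵢ‖p−pᵢ‖² is the weighted centroid p* = (Σwᵢpᵢ)/(Σwᵢ).
Σwᵢ = 487.
Σwᵢxᵢ = 30·5 + 7·9 + 450·4 = 2013.
Σwᵢyᵢ = 30·7 + 7·7 + 450·4 = 2059.
x* = 2013/487 = 4.13, y* = 2059/487 = 4.23.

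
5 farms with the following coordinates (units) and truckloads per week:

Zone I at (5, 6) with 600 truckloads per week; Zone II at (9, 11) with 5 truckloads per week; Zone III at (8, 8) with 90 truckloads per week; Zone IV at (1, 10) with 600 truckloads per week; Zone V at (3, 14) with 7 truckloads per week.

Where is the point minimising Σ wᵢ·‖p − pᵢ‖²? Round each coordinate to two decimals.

The minimiser of Σwᵢ‖p−pᵢ‖² is the weighted centroid p* = (Σwᵢpᵢ)/(Σwᵢ).
Σwᵢ = 1302.
Σwᵢxᵢ = 600·5 + 5·9 + 90·8 + 600·1 + 7·3 = 4386.
Σwᵢyᵢ = 600·6 + 5·11 + 90·8 + 600·10 + 7·14 = 10473.
x* = 4386/1302 = 3.37, y* = 10473/1302 = 8.04.

(3.37, 8.04)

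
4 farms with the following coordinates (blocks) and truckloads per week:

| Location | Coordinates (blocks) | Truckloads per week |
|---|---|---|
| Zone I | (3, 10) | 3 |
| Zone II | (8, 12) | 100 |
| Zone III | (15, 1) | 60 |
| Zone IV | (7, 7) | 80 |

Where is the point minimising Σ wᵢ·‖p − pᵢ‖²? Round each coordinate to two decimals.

(9.34, 7.61)

The minimiser of Σwᵢ‖p−pᵢ‖² is the weighted centroid p* = (Σwᵢpᵢ)/(Σwᵢ).
Σwᵢ = 243.
Σwᵢxᵢ = 3·3 + 100·8 + 60·15 + 80·7 = 2269.
Σwᵢyᵢ = 3·10 + 100·12 + 60·1 + 80·7 = 1850.
x* = 2269/243 = 9.34, y* = 1850/243 = 7.61.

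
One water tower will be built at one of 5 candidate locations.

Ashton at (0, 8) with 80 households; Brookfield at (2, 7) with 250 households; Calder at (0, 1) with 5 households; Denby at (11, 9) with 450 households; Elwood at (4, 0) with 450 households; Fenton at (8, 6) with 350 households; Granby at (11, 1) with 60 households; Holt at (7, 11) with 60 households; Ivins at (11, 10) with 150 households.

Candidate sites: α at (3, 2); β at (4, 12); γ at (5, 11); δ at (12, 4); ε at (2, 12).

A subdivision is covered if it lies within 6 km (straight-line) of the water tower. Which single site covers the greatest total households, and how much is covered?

Coverage radius r = 6 km; a point is covered iff (Δx)²+(Δy)² ≤ 6² = 36.
  α (3, 2): covers {Brookfield, Calder, Elwood} → 705
  β (4, 12): covers {Ashton, Brookfield, Holt} → 390
  γ (5, 11): covers {Ashton, Brookfield, Fenton, Holt} → 740
  δ (12, 4): covers {Denby, Fenton, Granby} → 860
  ε (2, 12): covers {Ashton, Brookfield, Holt} → 390
Maximum coverage at δ: 860 households.

δ, covering 860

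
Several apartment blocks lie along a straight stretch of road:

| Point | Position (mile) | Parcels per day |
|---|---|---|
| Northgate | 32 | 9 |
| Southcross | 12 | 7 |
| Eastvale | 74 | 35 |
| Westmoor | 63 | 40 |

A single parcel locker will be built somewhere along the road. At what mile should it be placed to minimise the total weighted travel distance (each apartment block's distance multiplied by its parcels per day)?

x = 63

For a sum of weighted absolute distances on a line, the optimum is the weighted median (not the mean). Total weight W = 91; half-weight = 45.5.
Sort by position and accumulate weight:
  mile 12 (Southcross, w=7) → cum 7
  mile 32 (Northgate, w=9) → cum 16
  mile 63 (Westmoor, w=40) → cum 56  ≥ 45.5 → median here
  mile 74 (Eastvale, w=35) → cum 91
Optimal location: mile 63.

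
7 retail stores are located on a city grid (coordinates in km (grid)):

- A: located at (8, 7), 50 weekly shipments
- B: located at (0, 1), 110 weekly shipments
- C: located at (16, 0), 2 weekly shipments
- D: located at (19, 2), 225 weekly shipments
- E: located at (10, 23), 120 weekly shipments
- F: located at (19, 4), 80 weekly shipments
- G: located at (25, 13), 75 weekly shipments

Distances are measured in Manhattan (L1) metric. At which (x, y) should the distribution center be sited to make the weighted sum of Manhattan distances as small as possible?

Manhattan distance separates: Σwᵢ(|x−xᵢ|+|y−yᵢ|) = Σwᵢ|x−xᵢ| + Σwᵢ|y−yᵢ|, so x and y are optimised independently as 1-D weighted medians.
Total weight W = 662; half = 331.
x-coordinate, sorted with cumulative weight:
  x=0 (B, w=110) cum 110
  x=8 (A, w=50) cum 160
  x=10 (E, w=120) cum 280
  x=16 (C, w=2) cum 282
  x=19 (D, w=225) cum 507  ← median
  x=19 (F, w=80) cum 587
  x=25 (G, w=75) cum 662
⇒ x* = 19
y-coordinate, sorted with cumulative weight:
  y=0 (C, w=2) cum 2
  y=1 (B, w=110) cum 112
  y=2 (D, w=225) cum 337  ← median
  y=4 (F, w=80) cum 417
  y=7 (A, w=50) cum 467
  y=13 (G, w=75) cum 542
  y=23 (E, w=120) cum 662
⇒ y* = 2

(19, 2)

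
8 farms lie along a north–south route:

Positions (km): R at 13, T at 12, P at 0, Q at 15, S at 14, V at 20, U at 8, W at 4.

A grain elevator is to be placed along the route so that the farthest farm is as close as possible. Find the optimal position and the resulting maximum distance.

The 1-center on a line is the midpoint of the two extreme points: leftmost at 0, rightmost at 20.
Optimal location = (0 + 20)/2 = 10; maximum distance = (20 − 0)/2 = 10.

location 10, max distance 10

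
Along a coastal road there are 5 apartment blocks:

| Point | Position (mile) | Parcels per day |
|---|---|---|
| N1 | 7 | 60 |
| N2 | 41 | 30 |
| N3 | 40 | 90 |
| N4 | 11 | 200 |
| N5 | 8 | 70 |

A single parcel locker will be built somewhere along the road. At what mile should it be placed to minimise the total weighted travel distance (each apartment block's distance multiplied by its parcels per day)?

x = 11

For a sum of weighted absolute distances on a line, the optimum is the weighted median (not the mean). Total weight W = 450; half-weight = 225.
Sort by position and accumulate weight:
  mile 7 (N1, w=60) → cum 60
  mile 8 (N5, w=70) → cum 130
  mile 11 (N4, w=200) → cum 330  ≥ 225 → median here
  mile 40 (N3, w=90) → cum 420
  mile 41 (N2, w=30) → cum 450
Optimal location: mile 11.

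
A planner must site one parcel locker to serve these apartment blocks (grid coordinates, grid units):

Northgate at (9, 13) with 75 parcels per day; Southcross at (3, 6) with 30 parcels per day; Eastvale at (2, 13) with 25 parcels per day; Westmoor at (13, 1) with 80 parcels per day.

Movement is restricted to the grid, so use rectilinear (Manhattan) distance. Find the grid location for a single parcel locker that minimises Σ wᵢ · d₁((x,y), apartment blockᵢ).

Manhattan distance separates: Σwᵢ(|x−xᵢ|+|y−yᵢ|) = Σwᵢ|x−xᵢ| + Σwᵢ|y−yᵢ|, so x and y are optimised independently as 1-D weighted medians.
Total weight W = 210; half = 105.
x-coordinate, sorted with cumulative weight:
  x=2 (Eastvale, w=25) cum 25
  x=3 (Southcross, w=30) cum 55
  x=9 (Northgate, w=75) cum 130  ← median
  x=13 (Westmoor, w=80) cum 210
⇒ x* = 9
y-coordinate, sorted with cumulative weight:
  y=1 (Westmoor, w=80) cum 80
  y=6 (Southcross, w=30) cum 110  ← median
  y=13 (Northgate, w=75) cum 185
  y=13 (Eastvale, w=25) cum 210
⇒ y* = 6

(9, 6)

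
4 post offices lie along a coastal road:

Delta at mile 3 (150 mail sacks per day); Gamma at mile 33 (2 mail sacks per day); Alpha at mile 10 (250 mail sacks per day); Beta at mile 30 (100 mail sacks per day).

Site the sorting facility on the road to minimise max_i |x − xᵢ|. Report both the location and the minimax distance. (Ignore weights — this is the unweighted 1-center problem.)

The 1-center on a line is the midpoint of the two extreme points: leftmost at 3, rightmost at 33.
Optimal location = (3 + 33)/2 = 18; maximum distance = (33 − 3)/2 = 15.

location 18, max distance 15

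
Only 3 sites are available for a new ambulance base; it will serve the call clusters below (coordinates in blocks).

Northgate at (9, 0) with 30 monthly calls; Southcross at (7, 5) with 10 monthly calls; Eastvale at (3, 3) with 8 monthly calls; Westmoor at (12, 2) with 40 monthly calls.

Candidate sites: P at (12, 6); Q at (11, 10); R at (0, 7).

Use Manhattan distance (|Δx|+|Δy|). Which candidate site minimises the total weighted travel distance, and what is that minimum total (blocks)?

Total weighted distance at each candidate:
  P (12, 6): total = 586
  Q (11, 10): total = 930
  R (0, 7): total = 1306
Minimum is at P with total 586 blocks.

P, total 586 blocks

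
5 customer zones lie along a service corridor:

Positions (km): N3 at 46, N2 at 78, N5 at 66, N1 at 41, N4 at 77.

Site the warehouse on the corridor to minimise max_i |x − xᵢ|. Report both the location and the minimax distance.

The 1-center on a line is the midpoint of the two extreme points: leftmost at 41, rightmost at 78.
Optimal location = (41 + 78)/2 = 59.5; maximum distance = (78 − 41)/2 = 18.5.

location 59.5, max distance 18.5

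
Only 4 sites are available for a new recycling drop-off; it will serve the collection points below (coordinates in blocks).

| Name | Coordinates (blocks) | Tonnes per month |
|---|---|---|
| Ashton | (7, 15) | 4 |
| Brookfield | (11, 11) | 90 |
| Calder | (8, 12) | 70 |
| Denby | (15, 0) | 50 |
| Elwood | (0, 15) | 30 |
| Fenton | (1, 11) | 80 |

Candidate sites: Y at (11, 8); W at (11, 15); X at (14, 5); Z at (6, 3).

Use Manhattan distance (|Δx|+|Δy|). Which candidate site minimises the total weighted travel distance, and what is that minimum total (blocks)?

Total weighted distance at each candidate:
  Y (11, 8): total = 2984
  W (11, 15): total = 3196
  X (14, 5): total = 4328
  Z (6, 3): total = 4172
Minimum is at Y with total 2984 blocks.

Y, total 2984 blocks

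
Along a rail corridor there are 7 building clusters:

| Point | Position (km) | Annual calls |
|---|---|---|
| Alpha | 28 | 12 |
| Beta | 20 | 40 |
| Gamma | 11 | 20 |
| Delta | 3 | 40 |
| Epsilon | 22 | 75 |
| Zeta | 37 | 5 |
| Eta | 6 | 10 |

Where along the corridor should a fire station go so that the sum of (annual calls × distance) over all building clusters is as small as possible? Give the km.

For a sum of weighted absolute distances on a line, the optimum is the weighted median (not the mean). Total weight W = 202; half-weight = 101.
Sort by position and accumulate weight:
  km 3 (Delta, w=40) → cum 40
  km 6 (Eta, w=10) → cum 50
  km 11 (Gamma, w=20) → cum 70
  km 20 (Beta, w=40) → cum 110  ≥ 101 → median here
  km 22 (Epsilon, w=75) → cum 185
  km 28 (Alpha, w=12) → cum 197
  km 37 (Zeta, w=5) → cum 202
Optimal location: km 20.

x = 20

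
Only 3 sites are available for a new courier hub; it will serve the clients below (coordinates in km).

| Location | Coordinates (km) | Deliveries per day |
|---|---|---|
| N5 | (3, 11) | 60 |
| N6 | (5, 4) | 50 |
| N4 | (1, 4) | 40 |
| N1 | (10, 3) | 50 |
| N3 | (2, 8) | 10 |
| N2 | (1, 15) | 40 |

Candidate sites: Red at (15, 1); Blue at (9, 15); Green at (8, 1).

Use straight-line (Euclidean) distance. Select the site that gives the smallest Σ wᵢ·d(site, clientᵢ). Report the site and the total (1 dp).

Green, total 2047.3 km

Total weighted distance at each candidate:
  Red (15, 1): total = 3240.8
  Blue (9, 15): total = 2583.0
  Green (8, 1): total = 2047.3
Minimum is at Green with total 2047.3 km.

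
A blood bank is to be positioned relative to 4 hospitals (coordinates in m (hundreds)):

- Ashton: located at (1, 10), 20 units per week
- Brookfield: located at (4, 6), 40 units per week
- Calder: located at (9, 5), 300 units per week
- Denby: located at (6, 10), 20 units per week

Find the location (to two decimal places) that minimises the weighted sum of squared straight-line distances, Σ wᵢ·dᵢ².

(7.89, 5.63)

The minimiser of Σwᵢ‖p−pᵢ‖² is the weighted centroid p* = (Σwᵢpᵢ)/(Σwᵢ).
Σwᵢ = 380.
Σwᵢxᵢ = 20·1 + 40·4 + 300·9 + 20·6 = 3000.
Σwᵢyᵢ = 20·10 + 40·6 + 300·5 + 20·10 = 2140.
x* = 3000/380 = 7.89, y* = 2140/380 = 5.63.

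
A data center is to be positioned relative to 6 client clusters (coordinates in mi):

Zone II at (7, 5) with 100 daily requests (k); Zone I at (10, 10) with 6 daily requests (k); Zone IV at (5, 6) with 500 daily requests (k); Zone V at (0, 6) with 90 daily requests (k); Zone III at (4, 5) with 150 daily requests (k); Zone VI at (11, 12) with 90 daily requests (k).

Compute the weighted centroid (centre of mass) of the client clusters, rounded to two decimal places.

The minimiser of Σwᵢ‖p−pᵢ‖² is the weighted centroid p* = (Σwᵢpᵢ)/(Σwᵢ).
Σwᵢ = 936.
Σwᵢxᵢ = 100·7 + 6·10 + 500·5 + 90·0 + 150·4 + 90·11 = 4850.
Σwᵢyᵢ = 100·5 + 6·10 + 500·6 + 90·6 + 150·5 + 90·12 = 5930.
x* = 4850/936 = 5.18, y* = 5930/936 = 6.34.

(5.18, 6.34)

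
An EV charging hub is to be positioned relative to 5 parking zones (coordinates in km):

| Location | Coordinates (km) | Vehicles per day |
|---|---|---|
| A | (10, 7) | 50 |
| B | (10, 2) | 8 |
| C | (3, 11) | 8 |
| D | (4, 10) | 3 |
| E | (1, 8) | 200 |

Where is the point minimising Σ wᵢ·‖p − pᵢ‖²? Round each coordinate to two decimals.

The minimiser of Σwᵢ‖p−pᵢ‖² is the weighted centroid p* = (Σwᵢpᵢ)/(Σwᵢ).
Σwᵢ = 269.
Σwᵢxᵢ = 50·10 + 8·10 + 8·3 + 3·4 + 200·1 = 816.
Σwᵢyᵢ = 50·7 + 8·2 + 8·11 + 3·10 + 200·8 = 2084.
x* = 816/269 = 3.03, y* = 2084/269 = 7.75.

(3.03, 7.75)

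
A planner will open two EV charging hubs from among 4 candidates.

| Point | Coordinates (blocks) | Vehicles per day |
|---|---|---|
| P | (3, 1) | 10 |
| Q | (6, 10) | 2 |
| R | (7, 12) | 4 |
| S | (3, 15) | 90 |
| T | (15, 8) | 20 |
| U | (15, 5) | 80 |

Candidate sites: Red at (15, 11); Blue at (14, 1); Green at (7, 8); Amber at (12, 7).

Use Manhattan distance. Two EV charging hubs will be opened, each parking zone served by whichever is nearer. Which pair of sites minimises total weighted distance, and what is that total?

{Green, Amber}, total 1602

Evaluate every pair (each demand assigned to the nearer of the two):
  {Green, Amber}: total = 1602
  {Red, Green}: total = 1662
  {Blue, Green}: total = 1682
  {Red, Blue}: total = 2066
  {Red, Amber}: total = 2104
  {Blue, Amber}: total = 2178
Best pair: {Green, Amber} with total 1602.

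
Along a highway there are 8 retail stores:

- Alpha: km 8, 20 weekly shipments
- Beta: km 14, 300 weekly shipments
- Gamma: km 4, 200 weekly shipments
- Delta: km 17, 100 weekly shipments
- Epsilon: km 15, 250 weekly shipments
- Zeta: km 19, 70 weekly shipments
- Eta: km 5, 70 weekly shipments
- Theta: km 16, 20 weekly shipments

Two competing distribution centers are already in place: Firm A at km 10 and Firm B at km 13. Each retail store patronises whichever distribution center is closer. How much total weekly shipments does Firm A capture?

The indifferent point is the midpoint (10+13)/2 = 11.5; retail stores left of it (closer to Firm A at 10) go to Firm A, those right go to Firm B.
  Gamma at 4 (w=200) → Firm A
  Eta at 5 (w=70) → Firm A
  Alpha at 8 (w=20) → Firm A
  Beta at 14 (w=300) → Firm B
  Epsilon at 15 (w=250) → Firm B
  Theta at 16 (w=20) → Firm B
  Delta at 17 (w=100) → Firm B
  Zeta at 19 (w=70) → Firm B
Firm A captures 290; Firm B captures 740.

290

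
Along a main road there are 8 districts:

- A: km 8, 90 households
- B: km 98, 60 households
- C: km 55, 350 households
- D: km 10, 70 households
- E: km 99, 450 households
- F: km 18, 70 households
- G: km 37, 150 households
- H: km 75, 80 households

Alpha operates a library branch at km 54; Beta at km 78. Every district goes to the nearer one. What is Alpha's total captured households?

730

The indifferent point is the midpoint (54+78)/2 = 66; districts left of it (closer to Alpha at 54) go to Alpha, those right go to Beta.
  A at 8 (w=90) → Alpha
  D at 10 (w=70) → Alpha
  F at 18 (w=70) → Alpha
  G at 37 (w=150) → Alpha
  C at 55 (w=350) → Alpha
  H at 75 (w=80) → Beta
  B at 98 (w=60) → Beta
  E at 99 (w=450) → Beta
Alpha captures 730; Beta captures 590.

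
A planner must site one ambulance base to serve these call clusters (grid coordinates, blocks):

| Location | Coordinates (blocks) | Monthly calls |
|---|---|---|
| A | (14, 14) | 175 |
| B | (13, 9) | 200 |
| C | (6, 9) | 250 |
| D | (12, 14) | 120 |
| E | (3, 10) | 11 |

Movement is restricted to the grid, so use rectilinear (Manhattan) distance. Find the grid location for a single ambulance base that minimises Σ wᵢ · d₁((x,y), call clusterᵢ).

(12, 9)

Manhattan distance separates: Σwᵢ(|x−xᵢ|+|y−yᵢ|) = Σwᵢ|x−xᵢ| + Σwᵢ|y−yᵢ|, so x and y are optimised independently as 1-D weighted medians.
Total weight W = 756; half = 378.
x-coordinate, sorted with cumulative weight:
  x=3 (E, w=11) cum 11
  x=6 (C, w=250) cum 261
  x=12 (D, w=120) cum 381  ← median
  x=13 (B, w=200) cum 581
  x=14 (A, w=175) cum 756
⇒ x* = 12
y-coordinate, sorted with cumulative weight:
  y=9 (B, w=200) cum 200
  y=9 (C, w=250) cum 450  ← median
  y=10 (E, w=11) cum 461
  y=14 (A, w=175) cum 636
  y=14 (D, w=120) cum 756
⇒ y* = 9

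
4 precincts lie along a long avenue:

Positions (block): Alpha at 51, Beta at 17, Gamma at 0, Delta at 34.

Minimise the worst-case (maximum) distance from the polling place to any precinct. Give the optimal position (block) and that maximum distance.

location 25.5, max distance 25.5

The 1-center on a line is the midpoint of the two extreme points: leftmost at 0, rightmost at 51.
Optimal location = (0 + 51)/2 = 25.5; maximum distance = (51 − 0)/2 = 25.5.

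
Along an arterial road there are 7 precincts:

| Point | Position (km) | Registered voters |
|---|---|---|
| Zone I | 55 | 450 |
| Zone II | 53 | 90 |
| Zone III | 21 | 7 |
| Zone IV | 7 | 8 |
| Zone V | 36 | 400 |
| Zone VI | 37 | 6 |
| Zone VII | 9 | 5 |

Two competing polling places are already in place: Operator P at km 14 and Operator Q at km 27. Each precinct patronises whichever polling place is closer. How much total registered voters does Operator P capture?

The indifferent point is the midpoint (14+27)/2 = 20.5; precincts left of it (closer to Operator P at 14) go to Operator P, those right go to Operator Q.
  Zone IV at 7 (w=8) → Operator P
  Zone VII at 9 (w=5) → Operator P
  Zone III at 21 (w=7) → Operator Q
  Zone V at 36 (w=400) → Operator Q
  Zone VI at 37 (w=6) → Operator Q
  Zone II at 53 (w=90) → Operator Q
  Zone I at 55 (w=450) → Operator Q
Operator P captures 13; Operator Q captures 953.

13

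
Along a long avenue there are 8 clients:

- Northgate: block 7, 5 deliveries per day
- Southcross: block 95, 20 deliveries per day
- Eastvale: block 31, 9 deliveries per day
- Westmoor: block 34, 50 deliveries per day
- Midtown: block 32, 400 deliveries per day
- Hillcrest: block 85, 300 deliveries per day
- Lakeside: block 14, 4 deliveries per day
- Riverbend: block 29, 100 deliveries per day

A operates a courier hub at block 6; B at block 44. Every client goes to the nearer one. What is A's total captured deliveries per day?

The indifferent point is the midpoint (6+44)/2 = 25; clients left of it (closer to A at 6) go to A, those right go to B.
  Northgate at 7 (w=5) → A
  Lakeside at 14 (w=4) → A
  Riverbend at 29 (w=100) → B
  Eastvale at 31 (w=9) → B
  Midtown at 32 (w=400) → B
  Westmoor at 34 (w=50) → B
  Hillcrest at 85 (w=300) → B
  Southcross at 95 (w=20) → B
A captures 9; B captures 879.

9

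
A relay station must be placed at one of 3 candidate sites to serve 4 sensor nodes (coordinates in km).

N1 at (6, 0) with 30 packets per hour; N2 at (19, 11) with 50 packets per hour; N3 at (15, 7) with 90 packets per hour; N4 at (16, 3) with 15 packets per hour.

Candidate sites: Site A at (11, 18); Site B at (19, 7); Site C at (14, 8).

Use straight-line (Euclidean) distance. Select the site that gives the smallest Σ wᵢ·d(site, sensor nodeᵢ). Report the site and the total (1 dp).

Total weighted distance at each candidate:
  Site A (11, 18): total = 2382.5
  Site B (19, 7): total = 1077.9
  Site C (14, 8): total = 839.0
Minimum is at Site C with total 839.0 km.

Site C, total 839.0 km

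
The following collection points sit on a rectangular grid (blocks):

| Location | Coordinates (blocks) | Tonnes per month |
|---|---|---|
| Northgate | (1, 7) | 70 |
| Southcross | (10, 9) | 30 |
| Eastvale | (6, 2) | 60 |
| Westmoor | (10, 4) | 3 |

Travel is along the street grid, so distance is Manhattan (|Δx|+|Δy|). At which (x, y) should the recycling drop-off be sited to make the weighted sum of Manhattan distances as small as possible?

(6, 7)

Manhattan distance separates: Σwᵢ(|x−xᵢ|+|y−yᵢ|) = Σwᵢ|x−xᵢ| + Σwᵢ|y−yᵢ|, so x and y are optimised independently as 1-D weighted medians.
Total weight W = 163; half = 81.5.
x-coordinate, sorted with cumulative weight:
  x=1 (Northgate, w=70) cum 70
  x=6 (Eastvale, w=60) cum 130  ← median
  x=10 (Southcross, w=30) cum 160
  x=10 (Westmoor, w=3) cum 163
⇒ x* = 6
y-coordinate, sorted with cumulative weight:
  y=2 (Eastvale, w=60) cum 60
  y=4 (Westmoor, w=3) cum 63
  y=7 (Northgate, w=70) cum 133  ← median
  y=9 (Southcross, w=30) cum 163
⇒ y* = 7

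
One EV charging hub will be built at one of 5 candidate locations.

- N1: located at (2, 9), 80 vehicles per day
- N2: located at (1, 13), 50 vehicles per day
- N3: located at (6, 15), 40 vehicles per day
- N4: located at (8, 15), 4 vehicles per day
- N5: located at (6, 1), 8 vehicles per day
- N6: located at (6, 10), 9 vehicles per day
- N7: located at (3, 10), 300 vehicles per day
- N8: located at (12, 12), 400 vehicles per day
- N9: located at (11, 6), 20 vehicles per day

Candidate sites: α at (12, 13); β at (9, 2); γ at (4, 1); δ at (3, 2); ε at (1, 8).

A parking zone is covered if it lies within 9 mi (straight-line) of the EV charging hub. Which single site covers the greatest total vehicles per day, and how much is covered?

ε, covering 487

Coverage radius r = 9 mi; a point is covered iff (Δx)²+(Δy)² ≤ 9² = 81.
  α (12, 13): covers {N3, N4, N6, N8, N9} → 473
  β (9, 2): covers {N5, N6, N9} → 37
  γ (4, 1): covers {N1, N5, N9} → 108
  δ (3, 2): covers {N1, N5, N6, N7, N9} → 417
  ε (1, 8): covers {N1, N2, N3, N5, N6, N7} → 487
Maximum coverage at ε: 487 vehicles per day.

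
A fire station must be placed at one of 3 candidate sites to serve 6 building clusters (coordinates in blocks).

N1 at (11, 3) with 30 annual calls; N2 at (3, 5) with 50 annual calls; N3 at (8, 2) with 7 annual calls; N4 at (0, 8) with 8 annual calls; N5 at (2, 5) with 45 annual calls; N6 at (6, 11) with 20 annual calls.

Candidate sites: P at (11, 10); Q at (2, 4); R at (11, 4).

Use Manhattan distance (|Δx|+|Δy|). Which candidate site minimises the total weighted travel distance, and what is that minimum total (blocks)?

Q, total 769 blocks

Total weighted distance at each candidate:
  P (11, 10): total = 1791
  Q (2, 4): total = 769
  R (11, 4): total = 1325
Minimum is at Q with total 769 blocks.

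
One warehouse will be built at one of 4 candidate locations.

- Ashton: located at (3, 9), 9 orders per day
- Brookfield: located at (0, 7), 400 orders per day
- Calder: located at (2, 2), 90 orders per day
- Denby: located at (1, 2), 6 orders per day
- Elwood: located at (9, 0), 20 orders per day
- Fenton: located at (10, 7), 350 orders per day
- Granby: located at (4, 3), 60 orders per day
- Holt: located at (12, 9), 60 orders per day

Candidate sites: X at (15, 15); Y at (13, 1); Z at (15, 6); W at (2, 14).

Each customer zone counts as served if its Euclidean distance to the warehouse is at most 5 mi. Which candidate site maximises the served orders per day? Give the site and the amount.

Coverage radius r = 5 mi; a point is covered iff (Δx)²+(Δy)² ≤ 5² = 25.
  X (15, 15): covers {none} → 0
  Y (13, 1): covers {Elwood} → 20
  Z (15, 6): covers {Holt} → 60
  W (2, 14): covers {none} → 0
Maximum coverage at Z: 60 orders per day.

Z, covering 60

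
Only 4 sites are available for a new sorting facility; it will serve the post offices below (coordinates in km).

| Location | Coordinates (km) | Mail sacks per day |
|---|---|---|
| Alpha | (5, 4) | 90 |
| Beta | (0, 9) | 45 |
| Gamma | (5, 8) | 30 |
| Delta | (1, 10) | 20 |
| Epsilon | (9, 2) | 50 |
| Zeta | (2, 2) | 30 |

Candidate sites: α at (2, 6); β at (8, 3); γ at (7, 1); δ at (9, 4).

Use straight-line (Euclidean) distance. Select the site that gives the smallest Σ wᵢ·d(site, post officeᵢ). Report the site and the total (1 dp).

α, total 1200.5 km

Total weighted distance at each candidate:
  α (2, 6): total = 1200.5
  β (8, 3): total = 1360.7
  γ (7, 1): total = 1502.4
  δ (9, 4): total = 1511.4
Minimum is at α with total 1200.5 km.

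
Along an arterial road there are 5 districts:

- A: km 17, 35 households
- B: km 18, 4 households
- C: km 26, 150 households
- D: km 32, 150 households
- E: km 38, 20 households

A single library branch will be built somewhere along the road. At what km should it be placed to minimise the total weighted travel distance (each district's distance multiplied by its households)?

For a sum of weighted absolute distances on a line, the optimum is the weighted median (not the mean). Total weight W = 359; half-weight = 179.5.
Sort by position and accumulate weight:
  km 17 (A, w=35) → cum 35
  km 18 (B, w=4) → cum 39
  km 26 (C, w=150) → cum 189  ≥ 179.5 → median here
  km 32 (D, w=150) → cum 339
  km 38 (E, w=20) → cum 359
Optimal location: km 26.

x = 26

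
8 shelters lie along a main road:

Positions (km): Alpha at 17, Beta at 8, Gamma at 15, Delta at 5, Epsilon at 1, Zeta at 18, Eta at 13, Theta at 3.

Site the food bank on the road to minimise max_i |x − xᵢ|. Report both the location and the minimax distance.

The 1-center on a line is the midpoint of the two extreme points: leftmost at 1, rightmost at 18.
Optimal location = (1 + 18)/2 = 9.5; maximum distance = (18 − 1)/2 = 8.5.

location 9.5, max distance 8.5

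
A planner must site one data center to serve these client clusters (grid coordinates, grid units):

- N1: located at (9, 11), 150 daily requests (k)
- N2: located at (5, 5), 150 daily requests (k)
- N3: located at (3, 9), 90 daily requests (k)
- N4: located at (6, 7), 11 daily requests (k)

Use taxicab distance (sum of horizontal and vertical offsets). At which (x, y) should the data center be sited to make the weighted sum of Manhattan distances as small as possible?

(5, 9)

Manhattan distance separates: Σwᵢ(|x−xᵢ|+|y−yᵢ|) = Σwᵢ|x−xᵢ| + Σwᵢ|y−yᵢ|, so x and y are optimised independently as 1-D weighted medians.
Total weight W = 401; half = 200.5.
x-coordinate, sorted with cumulative weight:
  x=3 (N3, w=90) cum 90
  x=5 (N2, w=150) cum 240  ← median
  x=6 (N4, w=11) cum 251
  x=9 (N1, w=150) cum 401
⇒ x* = 5
y-coordinate, sorted with cumulative weight:
  y=5 (N2, w=150) cum 150
  y=7 (N4, w=11) cum 161
  y=9 (N3, w=90) cum 251  ← median
  y=11 (N1, w=150) cum 401
⇒ y* = 9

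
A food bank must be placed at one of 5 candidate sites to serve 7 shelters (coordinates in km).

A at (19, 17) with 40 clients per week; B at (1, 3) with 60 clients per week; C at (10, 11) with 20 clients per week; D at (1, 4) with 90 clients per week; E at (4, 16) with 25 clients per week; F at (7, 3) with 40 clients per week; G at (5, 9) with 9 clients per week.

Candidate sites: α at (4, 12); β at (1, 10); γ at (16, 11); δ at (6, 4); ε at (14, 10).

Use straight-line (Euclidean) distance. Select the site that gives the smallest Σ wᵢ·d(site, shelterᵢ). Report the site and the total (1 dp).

Total weighted distance at each candidate:
  α (4, 12): total = 2600.2
  β (1, 10): total = 2487.2
  γ (16, 11): total = 3805.4
  δ (6, 4): total = 2059.2
  ε (14, 10): total = 3370.1
Minimum is at δ with total 2059.2 km.

δ, total 2059.2 km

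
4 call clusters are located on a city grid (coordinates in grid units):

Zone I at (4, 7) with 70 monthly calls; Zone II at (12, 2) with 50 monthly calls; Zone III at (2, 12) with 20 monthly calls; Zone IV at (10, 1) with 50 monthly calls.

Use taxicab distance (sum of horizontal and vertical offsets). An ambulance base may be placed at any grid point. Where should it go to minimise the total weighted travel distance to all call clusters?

(10, 2)

Manhattan distance separates: Σwᵢ(|x−xᵢ|+|y−yᵢ|) = Σwᵢ|x−xᵢ| + Σwᵢ|y−yᵢ|, so x and y are optimised independently as 1-D weighted medians.
Total weight W = 190; half = 95.
x-coordinate, sorted with cumulative weight:
  x=2 (Zone III, w=20) cum 20
  x=4 (Zone I, w=70) cum 90
  x=10 (Zone IV, w=50) cum 140  ← median
  x=12 (Zone II, w=50) cum 190
⇒ x* = 10
y-coordinate, sorted with cumulative weight:
  y=1 (Zone IV, w=50) cum 50
  y=2 (Zone II, w=50) cum 100  ← median
  y=7 (Zone I, w=70) cum 170
  y=12 (Zone III, w=20) cum 190
⇒ y* = 2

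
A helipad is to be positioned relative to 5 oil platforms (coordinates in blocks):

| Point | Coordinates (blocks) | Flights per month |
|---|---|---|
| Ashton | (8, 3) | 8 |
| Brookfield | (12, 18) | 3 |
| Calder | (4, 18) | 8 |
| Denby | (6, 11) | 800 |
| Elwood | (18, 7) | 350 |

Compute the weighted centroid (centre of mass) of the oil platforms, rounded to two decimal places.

(9.61, 9.81)

The minimiser of Σwᵢ‖p−pᵢ‖² is the weighted centroid p* = (Σwᵢpᵢ)/(Σwᵢ).
Σwᵢ = 1169.
Σwᵢxᵢ = 8·8 + 3·12 + 8·4 + 800·6 + 350·18 = 11232.
Σwᵢyᵢ = 8·3 + 3·18 + 8·18 + 800·11 + 350·7 = 11472.
x* = 11232/1169 = 9.61, y* = 11472/1169 = 9.81.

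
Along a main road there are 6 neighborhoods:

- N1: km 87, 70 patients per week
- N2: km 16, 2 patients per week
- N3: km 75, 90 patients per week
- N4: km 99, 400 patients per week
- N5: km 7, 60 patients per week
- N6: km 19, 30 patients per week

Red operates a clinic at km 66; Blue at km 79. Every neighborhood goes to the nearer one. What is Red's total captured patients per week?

92

The indifferent point is the midpoint (66+79)/2 = 72.5; neighborhoods left of it (closer to Red at 66) go to Red, those right go to Blue.
  N5 at 7 (w=60) → Red
  N2 at 16 (w=2) → Red
  N6 at 19 (w=30) → Red
  N3 at 75 (w=90) → Blue
  N1 at 87 (w=70) → Blue
  N4 at 99 (w=400) → Blue
Red captures 92; Blue captures 560.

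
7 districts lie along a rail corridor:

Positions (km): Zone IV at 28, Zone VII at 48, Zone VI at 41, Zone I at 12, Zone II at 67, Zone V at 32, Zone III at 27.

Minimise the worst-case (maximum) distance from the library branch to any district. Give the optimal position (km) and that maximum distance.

location 39.5, max distance 27.5

The 1-center on a line is the midpoint of the two extreme points: leftmost at 12, rightmost at 67.
Optimal location = (12 + 67)/2 = 39.5; maximum distance = (67 − 12)/2 = 27.5.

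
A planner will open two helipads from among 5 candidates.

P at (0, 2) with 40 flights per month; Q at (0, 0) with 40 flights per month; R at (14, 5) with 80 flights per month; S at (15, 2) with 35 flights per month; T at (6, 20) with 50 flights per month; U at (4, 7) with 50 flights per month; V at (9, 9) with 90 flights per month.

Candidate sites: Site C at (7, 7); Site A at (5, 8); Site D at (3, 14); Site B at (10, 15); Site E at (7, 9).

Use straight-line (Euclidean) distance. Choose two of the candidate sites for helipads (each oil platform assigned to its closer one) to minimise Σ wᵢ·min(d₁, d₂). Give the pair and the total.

{Site C, Site B}, total 2377.4

Evaluate every pair (each demand assigned to the nearer of the two):
  {Site C, Site B}: total = 2377.4
  {Site C, Site D}: total = 2392.6
  {Site A, Site E}: total = 2509.8
  {Site C, Site A}: total = 2529.7
  {Site C, Site E}: total = 2534.9
  {Site B, Site E}: total = 2549.5
  {Site D, Site E}: total = 2564.8
  {Site A, Site B}: total = 2618.8
  {Site A, Site D}: total = 2634.1
  {Site D, Site B}: total = 3637.8
Best pair: {Site C, Site B} with total 2377.4.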